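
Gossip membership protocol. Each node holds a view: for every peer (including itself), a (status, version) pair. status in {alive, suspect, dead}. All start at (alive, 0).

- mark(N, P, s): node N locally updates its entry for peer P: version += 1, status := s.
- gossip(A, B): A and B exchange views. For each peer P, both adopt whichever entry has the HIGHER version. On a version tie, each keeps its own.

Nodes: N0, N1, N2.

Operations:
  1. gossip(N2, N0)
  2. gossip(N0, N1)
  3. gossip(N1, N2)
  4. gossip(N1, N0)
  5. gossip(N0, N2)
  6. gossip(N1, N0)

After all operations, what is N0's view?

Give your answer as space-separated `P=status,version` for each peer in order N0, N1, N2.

Answer: N0=alive,0 N1=alive,0 N2=alive,0

Derivation:
Op 1: gossip N2<->N0 -> N2.N0=(alive,v0) N2.N1=(alive,v0) N2.N2=(alive,v0) | N0.N0=(alive,v0) N0.N1=(alive,v0) N0.N2=(alive,v0)
Op 2: gossip N0<->N1 -> N0.N0=(alive,v0) N0.N1=(alive,v0) N0.N2=(alive,v0) | N1.N0=(alive,v0) N1.N1=(alive,v0) N1.N2=(alive,v0)
Op 3: gossip N1<->N2 -> N1.N0=(alive,v0) N1.N1=(alive,v0) N1.N2=(alive,v0) | N2.N0=(alive,v0) N2.N1=(alive,v0) N2.N2=(alive,v0)
Op 4: gossip N1<->N0 -> N1.N0=(alive,v0) N1.N1=(alive,v0) N1.N2=(alive,v0) | N0.N0=(alive,v0) N0.N1=(alive,v0) N0.N2=(alive,v0)
Op 5: gossip N0<->N2 -> N0.N0=(alive,v0) N0.N1=(alive,v0) N0.N2=(alive,v0) | N2.N0=(alive,v0) N2.N1=(alive,v0) N2.N2=(alive,v0)
Op 6: gossip N1<->N0 -> N1.N0=(alive,v0) N1.N1=(alive,v0) N1.N2=(alive,v0) | N0.N0=(alive,v0) N0.N1=(alive,v0) N0.N2=(alive,v0)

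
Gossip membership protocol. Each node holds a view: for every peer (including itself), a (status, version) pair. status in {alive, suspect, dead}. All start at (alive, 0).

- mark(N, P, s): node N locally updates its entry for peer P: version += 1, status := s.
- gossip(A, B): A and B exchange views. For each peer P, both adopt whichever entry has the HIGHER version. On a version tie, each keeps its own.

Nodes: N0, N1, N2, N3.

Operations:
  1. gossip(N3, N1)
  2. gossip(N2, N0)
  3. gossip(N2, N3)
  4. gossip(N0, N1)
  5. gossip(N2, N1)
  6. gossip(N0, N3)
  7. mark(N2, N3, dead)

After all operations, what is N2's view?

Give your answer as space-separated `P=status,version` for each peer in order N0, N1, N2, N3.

Answer: N0=alive,0 N1=alive,0 N2=alive,0 N3=dead,1

Derivation:
Op 1: gossip N3<->N1 -> N3.N0=(alive,v0) N3.N1=(alive,v0) N3.N2=(alive,v0) N3.N3=(alive,v0) | N1.N0=(alive,v0) N1.N1=(alive,v0) N1.N2=(alive,v0) N1.N3=(alive,v0)
Op 2: gossip N2<->N0 -> N2.N0=(alive,v0) N2.N1=(alive,v0) N2.N2=(alive,v0) N2.N3=(alive,v0) | N0.N0=(alive,v0) N0.N1=(alive,v0) N0.N2=(alive,v0) N0.N3=(alive,v0)
Op 3: gossip N2<->N3 -> N2.N0=(alive,v0) N2.N1=(alive,v0) N2.N2=(alive,v0) N2.N3=(alive,v0) | N3.N0=(alive,v0) N3.N1=(alive,v0) N3.N2=(alive,v0) N3.N3=(alive,v0)
Op 4: gossip N0<->N1 -> N0.N0=(alive,v0) N0.N1=(alive,v0) N0.N2=(alive,v0) N0.N3=(alive,v0) | N1.N0=(alive,v0) N1.N1=(alive,v0) N1.N2=(alive,v0) N1.N3=(alive,v0)
Op 5: gossip N2<->N1 -> N2.N0=(alive,v0) N2.N1=(alive,v0) N2.N2=(alive,v0) N2.N3=(alive,v0) | N1.N0=(alive,v0) N1.N1=(alive,v0) N1.N2=(alive,v0) N1.N3=(alive,v0)
Op 6: gossip N0<->N3 -> N0.N0=(alive,v0) N0.N1=(alive,v0) N0.N2=(alive,v0) N0.N3=(alive,v0) | N3.N0=(alive,v0) N3.N1=(alive,v0) N3.N2=(alive,v0) N3.N3=(alive,v0)
Op 7: N2 marks N3=dead -> (dead,v1)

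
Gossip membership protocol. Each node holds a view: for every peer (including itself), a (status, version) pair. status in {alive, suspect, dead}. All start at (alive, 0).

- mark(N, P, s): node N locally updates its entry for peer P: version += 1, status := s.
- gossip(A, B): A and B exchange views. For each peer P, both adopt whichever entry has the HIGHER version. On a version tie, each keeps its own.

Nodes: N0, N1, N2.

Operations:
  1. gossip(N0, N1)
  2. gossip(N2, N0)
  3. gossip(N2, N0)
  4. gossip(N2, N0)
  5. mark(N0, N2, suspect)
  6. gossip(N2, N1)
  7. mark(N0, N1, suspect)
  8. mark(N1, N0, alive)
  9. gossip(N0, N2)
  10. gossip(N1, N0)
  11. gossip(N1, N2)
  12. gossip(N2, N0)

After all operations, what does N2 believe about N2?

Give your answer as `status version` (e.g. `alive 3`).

Answer: suspect 1

Derivation:
Op 1: gossip N0<->N1 -> N0.N0=(alive,v0) N0.N1=(alive,v0) N0.N2=(alive,v0) | N1.N0=(alive,v0) N1.N1=(alive,v0) N1.N2=(alive,v0)
Op 2: gossip N2<->N0 -> N2.N0=(alive,v0) N2.N1=(alive,v0) N2.N2=(alive,v0) | N0.N0=(alive,v0) N0.N1=(alive,v0) N0.N2=(alive,v0)
Op 3: gossip N2<->N0 -> N2.N0=(alive,v0) N2.N1=(alive,v0) N2.N2=(alive,v0) | N0.N0=(alive,v0) N0.N1=(alive,v0) N0.N2=(alive,v0)
Op 4: gossip N2<->N0 -> N2.N0=(alive,v0) N2.N1=(alive,v0) N2.N2=(alive,v0) | N0.N0=(alive,v0) N0.N1=(alive,v0) N0.N2=(alive,v0)
Op 5: N0 marks N2=suspect -> (suspect,v1)
Op 6: gossip N2<->N1 -> N2.N0=(alive,v0) N2.N1=(alive,v0) N2.N2=(alive,v0) | N1.N0=(alive,v0) N1.N1=(alive,v0) N1.N2=(alive,v0)
Op 7: N0 marks N1=suspect -> (suspect,v1)
Op 8: N1 marks N0=alive -> (alive,v1)
Op 9: gossip N0<->N2 -> N0.N0=(alive,v0) N0.N1=(suspect,v1) N0.N2=(suspect,v1) | N2.N0=(alive,v0) N2.N1=(suspect,v1) N2.N2=(suspect,v1)
Op 10: gossip N1<->N0 -> N1.N0=(alive,v1) N1.N1=(suspect,v1) N1.N2=(suspect,v1) | N0.N0=(alive,v1) N0.N1=(suspect,v1) N0.N2=(suspect,v1)
Op 11: gossip N1<->N2 -> N1.N0=(alive,v1) N1.N1=(suspect,v1) N1.N2=(suspect,v1) | N2.N0=(alive,v1) N2.N1=(suspect,v1) N2.N2=(suspect,v1)
Op 12: gossip N2<->N0 -> N2.N0=(alive,v1) N2.N1=(suspect,v1) N2.N2=(suspect,v1) | N0.N0=(alive,v1) N0.N1=(suspect,v1) N0.N2=(suspect,v1)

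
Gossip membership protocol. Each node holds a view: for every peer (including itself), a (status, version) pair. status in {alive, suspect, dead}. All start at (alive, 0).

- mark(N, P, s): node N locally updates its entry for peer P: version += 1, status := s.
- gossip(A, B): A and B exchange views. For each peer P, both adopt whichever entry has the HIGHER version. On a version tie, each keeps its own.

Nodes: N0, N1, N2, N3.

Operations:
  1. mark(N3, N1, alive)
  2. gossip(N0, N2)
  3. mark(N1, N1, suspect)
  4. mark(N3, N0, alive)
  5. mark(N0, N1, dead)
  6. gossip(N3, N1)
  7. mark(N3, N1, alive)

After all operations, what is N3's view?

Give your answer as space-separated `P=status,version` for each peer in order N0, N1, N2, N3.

Op 1: N3 marks N1=alive -> (alive,v1)
Op 2: gossip N0<->N2 -> N0.N0=(alive,v0) N0.N1=(alive,v0) N0.N2=(alive,v0) N0.N3=(alive,v0) | N2.N0=(alive,v0) N2.N1=(alive,v0) N2.N2=(alive,v0) N2.N3=(alive,v0)
Op 3: N1 marks N1=suspect -> (suspect,v1)
Op 4: N3 marks N0=alive -> (alive,v1)
Op 5: N0 marks N1=dead -> (dead,v1)
Op 6: gossip N3<->N1 -> N3.N0=(alive,v1) N3.N1=(alive,v1) N3.N2=(alive,v0) N3.N3=(alive,v0) | N1.N0=(alive,v1) N1.N1=(suspect,v1) N1.N2=(alive,v0) N1.N3=(alive,v0)
Op 7: N3 marks N1=alive -> (alive,v2)

Answer: N0=alive,1 N1=alive,2 N2=alive,0 N3=alive,0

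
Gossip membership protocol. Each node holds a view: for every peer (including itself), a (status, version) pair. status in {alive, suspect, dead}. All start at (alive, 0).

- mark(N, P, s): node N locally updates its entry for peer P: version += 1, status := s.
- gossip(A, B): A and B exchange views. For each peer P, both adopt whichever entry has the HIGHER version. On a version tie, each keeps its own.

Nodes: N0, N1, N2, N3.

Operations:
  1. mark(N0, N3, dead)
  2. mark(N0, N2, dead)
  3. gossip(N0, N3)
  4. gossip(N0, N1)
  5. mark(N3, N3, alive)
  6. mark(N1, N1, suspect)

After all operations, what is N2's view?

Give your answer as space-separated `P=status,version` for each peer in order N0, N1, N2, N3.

Op 1: N0 marks N3=dead -> (dead,v1)
Op 2: N0 marks N2=dead -> (dead,v1)
Op 3: gossip N0<->N3 -> N0.N0=(alive,v0) N0.N1=(alive,v0) N0.N2=(dead,v1) N0.N3=(dead,v1) | N3.N0=(alive,v0) N3.N1=(alive,v0) N3.N2=(dead,v1) N3.N3=(dead,v1)
Op 4: gossip N0<->N1 -> N0.N0=(alive,v0) N0.N1=(alive,v0) N0.N2=(dead,v1) N0.N3=(dead,v1) | N1.N0=(alive,v0) N1.N1=(alive,v0) N1.N2=(dead,v1) N1.N3=(dead,v1)
Op 5: N3 marks N3=alive -> (alive,v2)
Op 6: N1 marks N1=suspect -> (suspect,v1)

Answer: N0=alive,0 N1=alive,0 N2=alive,0 N3=alive,0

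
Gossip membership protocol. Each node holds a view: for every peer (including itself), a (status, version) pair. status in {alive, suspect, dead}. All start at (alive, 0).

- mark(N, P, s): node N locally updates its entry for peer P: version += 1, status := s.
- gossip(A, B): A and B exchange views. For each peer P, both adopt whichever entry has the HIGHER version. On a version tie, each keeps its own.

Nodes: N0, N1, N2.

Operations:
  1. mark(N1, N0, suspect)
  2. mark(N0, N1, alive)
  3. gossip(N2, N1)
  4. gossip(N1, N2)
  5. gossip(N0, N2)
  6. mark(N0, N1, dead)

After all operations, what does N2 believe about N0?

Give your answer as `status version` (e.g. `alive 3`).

Op 1: N1 marks N0=suspect -> (suspect,v1)
Op 2: N0 marks N1=alive -> (alive,v1)
Op 3: gossip N2<->N1 -> N2.N0=(suspect,v1) N2.N1=(alive,v0) N2.N2=(alive,v0) | N1.N0=(suspect,v1) N1.N1=(alive,v0) N1.N2=(alive,v0)
Op 4: gossip N1<->N2 -> N1.N0=(suspect,v1) N1.N1=(alive,v0) N1.N2=(alive,v0) | N2.N0=(suspect,v1) N2.N1=(alive,v0) N2.N2=(alive,v0)
Op 5: gossip N0<->N2 -> N0.N0=(suspect,v1) N0.N1=(alive,v1) N0.N2=(alive,v0) | N2.N0=(suspect,v1) N2.N1=(alive,v1) N2.N2=(alive,v0)
Op 6: N0 marks N1=dead -> (dead,v2)

Answer: suspect 1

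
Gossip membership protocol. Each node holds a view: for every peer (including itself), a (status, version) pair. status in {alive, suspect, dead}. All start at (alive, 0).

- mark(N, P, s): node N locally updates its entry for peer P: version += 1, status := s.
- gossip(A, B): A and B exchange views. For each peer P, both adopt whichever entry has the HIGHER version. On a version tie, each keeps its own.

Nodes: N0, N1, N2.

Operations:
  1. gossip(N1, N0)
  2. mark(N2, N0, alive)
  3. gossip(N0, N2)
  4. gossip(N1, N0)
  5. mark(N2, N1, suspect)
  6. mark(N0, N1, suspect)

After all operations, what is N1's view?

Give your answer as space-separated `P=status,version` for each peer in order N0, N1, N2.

Op 1: gossip N1<->N0 -> N1.N0=(alive,v0) N1.N1=(alive,v0) N1.N2=(alive,v0) | N0.N0=(alive,v0) N0.N1=(alive,v0) N0.N2=(alive,v0)
Op 2: N2 marks N0=alive -> (alive,v1)
Op 3: gossip N0<->N2 -> N0.N0=(alive,v1) N0.N1=(alive,v0) N0.N2=(alive,v0) | N2.N0=(alive,v1) N2.N1=(alive,v0) N2.N2=(alive,v0)
Op 4: gossip N1<->N0 -> N1.N0=(alive,v1) N1.N1=(alive,v0) N1.N2=(alive,v0) | N0.N0=(alive,v1) N0.N1=(alive,v0) N0.N2=(alive,v0)
Op 5: N2 marks N1=suspect -> (suspect,v1)
Op 6: N0 marks N1=suspect -> (suspect,v1)

Answer: N0=alive,1 N1=alive,0 N2=alive,0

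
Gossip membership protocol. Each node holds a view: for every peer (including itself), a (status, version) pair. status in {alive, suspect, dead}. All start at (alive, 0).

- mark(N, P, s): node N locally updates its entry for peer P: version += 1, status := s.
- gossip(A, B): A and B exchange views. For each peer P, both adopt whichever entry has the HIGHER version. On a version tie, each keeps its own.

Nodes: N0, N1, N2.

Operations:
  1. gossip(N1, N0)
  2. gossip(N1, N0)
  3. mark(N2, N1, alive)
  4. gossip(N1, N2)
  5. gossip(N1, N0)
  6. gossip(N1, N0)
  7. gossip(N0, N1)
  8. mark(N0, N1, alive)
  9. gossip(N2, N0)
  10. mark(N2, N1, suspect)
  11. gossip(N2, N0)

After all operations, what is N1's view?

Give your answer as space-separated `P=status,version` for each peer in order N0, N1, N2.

Answer: N0=alive,0 N1=alive,1 N2=alive,0

Derivation:
Op 1: gossip N1<->N0 -> N1.N0=(alive,v0) N1.N1=(alive,v0) N1.N2=(alive,v0) | N0.N0=(alive,v0) N0.N1=(alive,v0) N0.N2=(alive,v0)
Op 2: gossip N1<->N0 -> N1.N0=(alive,v0) N1.N1=(alive,v0) N1.N2=(alive,v0) | N0.N0=(alive,v0) N0.N1=(alive,v0) N0.N2=(alive,v0)
Op 3: N2 marks N1=alive -> (alive,v1)
Op 4: gossip N1<->N2 -> N1.N0=(alive,v0) N1.N1=(alive,v1) N1.N2=(alive,v0) | N2.N0=(alive,v0) N2.N1=(alive,v1) N2.N2=(alive,v0)
Op 5: gossip N1<->N0 -> N1.N0=(alive,v0) N1.N1=(alive,v1) N1.N2=(alive,v0) | N0.N0=(alive,v0) N0.N1=(alive,v1) N0.N2=(alive,v0)
Op 6: gossip N1<->N0 -> N1.N0=(alive,v0) N1.N1=(alive,v1) N1.N2=(alive,v0) | N0.N0=(alive,v0) N0.N1=(alive,v1) N0.N2=(alive,v0)
Op 7: gossip N0<->N1 -> N0.N0=(alive,v0) N0.N1=(alive,v1) N0.N2=(alive,v0) | N1.N0=(alive,v0) N1.N1=(alive,v1) N1.N2=(alive,v0)
Op 8: N0 marks N1=alive -> (alive,v2)
Op 9: gossip N2<->N0 -> N2.N0=(alive,v0) N2.N1=(alive,v2) N2.N2=(alive,v0) | N0.N0=(alive,v0) N0.N1=(alive,v2) N0.N2=(alive,v0)
Op 10: N2 marks N1=suspect -> (suspect,v3)
Op 11: gossip N2<->N0 -> N2.N0=(alive,v0) N2.N1=(suspect,v3) N2.N2=(alive,v0) | N0.N0=(alive,v0) N0.N1=(suspect,v3) N0.N2=(alive,v0)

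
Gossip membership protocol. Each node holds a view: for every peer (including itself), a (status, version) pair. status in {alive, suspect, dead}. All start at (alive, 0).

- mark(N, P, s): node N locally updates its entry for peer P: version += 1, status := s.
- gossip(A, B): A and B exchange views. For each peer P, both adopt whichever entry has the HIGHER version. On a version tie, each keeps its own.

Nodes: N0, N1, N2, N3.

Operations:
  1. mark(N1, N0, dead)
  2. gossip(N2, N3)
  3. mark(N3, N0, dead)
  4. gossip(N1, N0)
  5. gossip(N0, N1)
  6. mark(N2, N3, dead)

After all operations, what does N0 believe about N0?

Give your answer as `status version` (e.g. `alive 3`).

Answer: dead 1

Derivation:
Op 1: N1 marks N0=dead -> (dead,v1)
Op 2: gossip N2<->N3 -> N2.N0=(alive,v0) N2.N1=(alive,v0) N2.N2=(alive,v0) N2.N3=(alive,v0) | N3.N0=(alive,v0) N3.N1=(alive,v0) N3.N2=(alive,v0) N3.N3=(alive,v0)
Op 3: N3 marks N0=dead -> (dead,v1)
Op 4: gossip N1<->N0 -> N1.N0=(dead,v1) N1.N1=(alive,v0) N1.N2=(alive,v0) N1.N3=(alive,v0) | N0.N0=(dead,v1) N0.N1=(alive,v0) N0.N2=(alive,v0) N0.N3=(alive,v0)
Op 5: gossip N0<->N1 -> N0.N0=(dead,v1) N0.N1=(alive,v0) N0.N2=(alive,v0) N0.N3=(alive,v0) | N1.N0=(dead,v1) N1.N1=(alive,v0) N1.N2=(alive,v0) N1.N3=(alive,v0)
Op 6: N2 marks N3=dead -> (dead,v1)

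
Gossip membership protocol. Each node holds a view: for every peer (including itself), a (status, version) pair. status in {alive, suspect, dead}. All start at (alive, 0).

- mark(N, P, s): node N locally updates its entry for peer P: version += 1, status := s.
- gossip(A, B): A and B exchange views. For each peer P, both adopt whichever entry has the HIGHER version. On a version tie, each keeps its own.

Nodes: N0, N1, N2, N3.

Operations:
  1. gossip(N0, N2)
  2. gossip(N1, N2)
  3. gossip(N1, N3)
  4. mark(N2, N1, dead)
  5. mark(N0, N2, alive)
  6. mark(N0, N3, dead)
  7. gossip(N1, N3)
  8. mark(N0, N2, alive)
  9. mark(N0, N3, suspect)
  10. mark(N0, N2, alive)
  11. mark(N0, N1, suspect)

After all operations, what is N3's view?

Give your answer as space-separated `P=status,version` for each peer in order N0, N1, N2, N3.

Op 1: gossip N0<->N2 -> N0.N0=(alive,v0) N0.N1=(alive,v0) N0.N2=(alive,v0) N0.N3=(alive,v0) | N2.N0=(alive,v0) N2.N1=(alive,v0) N2.N2=(alive,v0) N2.N3=(alive,v0)
Op 2: gossip N1<->N2 -> N1.N0=(alive,v0) N1.N1=(alive,v0) N1.N2=(alive,v0) N1.N3=(alive,v0) | N2.N0=(alive,v0) N2.N1=(alive,v0) N2.N2=(alive,v0) N2.N3=(alive,v0)
Op 3: gossip N1<->N3 -> N1.N0=(alive,v0) N1.N1=(alive,v0) N1.N2=(alive,v0) N1.N3=(alive,v0) | N3.N0=(alive,v0) N3.N1=(alive,v0) N3.N2=(alive,v0) N3.N3=(alive,v0)
Op 4: N2 marks N1=dead -> (dead,v1)
Op 5: N0 marks N2=alive -> (alive,v1)
Op 6: N0 marks N3=dead -> (dead,v1)
Op 7: gossip N1<->N3 -> N1.N0=(alive,v0) N1.N1=(alive,v0) N1.N2=(alive,v0) N1.N3=(alive,v0) | N3.N0=(alive,v0) N3.N1=(alive,v0) N3.N2=(alive,v0) N3.N3=(alive,v0)
Op 8: N0 marks N2=alive -> (alive,v2)
Op 9: N0 marks N3=suspect -> (suspect,v2)
Op 10: N0 marks N2=alive -> (alive,v3)
Op 11: N0 marks N1=suspect -> (suspect,v1)

Answer: N0=alive,0 N1=alive,0 N2=alive,0 N3=alive,0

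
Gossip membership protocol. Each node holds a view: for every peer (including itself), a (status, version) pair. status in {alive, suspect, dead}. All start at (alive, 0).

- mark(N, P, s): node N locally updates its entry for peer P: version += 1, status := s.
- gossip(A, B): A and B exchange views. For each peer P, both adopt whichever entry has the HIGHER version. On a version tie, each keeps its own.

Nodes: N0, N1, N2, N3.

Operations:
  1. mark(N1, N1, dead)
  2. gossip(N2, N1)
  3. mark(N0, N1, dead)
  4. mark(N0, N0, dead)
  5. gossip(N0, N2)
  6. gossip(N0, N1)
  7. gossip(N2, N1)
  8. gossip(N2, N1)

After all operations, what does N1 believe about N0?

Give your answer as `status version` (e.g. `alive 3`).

Answer: dead 1

Derivation:
Op 1: N1 marks N1=dead -> (dead,v1)
Op 2: gossip N2<->N1 -> N2.N0=(alive,v0) N2.N1=(dead,v1) N2.N2=(alive,v0) N2.N3=(alive,v0) | N1.N0=(alive,v0) N1.N1=(dead,v1) N1.N2=(alive,v0) N1.N3=(alive,v0)
Op 3: N0 marks N1=dead -> (dead,v1)
Op 4: N0 marks N0=dead -> (dead,v1)
Op 5: gossip N0<->N2 -> N0.N0=(dead,v1) N0.N1=(dead,v1) N0.N2=(alive,v0) N0.N3=(alive,v0) | N2.N0=(dead,v1) N2.N1=(dead,v1) N2.N2=(alive,v0) N2.N3=(alive,v0)
Op 6: gossip N0<->N1 -> N0.N0=(dead,v1) N0.N1=(dead,v1) N0.N2=(alive,v0) N0.N3=(alive,v0) | N1.N0=(dead,v1) N1.N1=(dead,v1) N1.N2=(alive,v0) N1.N3=(alive,v0)
Op 7: gossip N2<->N1 -> N2.N0=(dead,v1) N2.N1=(dead,v1) N2.N2=(alive,v0) N2.N3=(alive,v0) | N1.N0=(dead,v1) N1.N1=(dead,v1) N1.N2=(alive,v0) N1.N3=(alive,v0)
Op 8: gossip N2<->N1 -> N2.N0=(dead,v1) N2.N1=(dead,v1) N2.N2=(alive,v0) N2.N3=(alive,v0) | N1.N0=(dead,v1) N1.N1=(dead,v1) N1.N2=(alive,v0) N1.N3=(alive,v0)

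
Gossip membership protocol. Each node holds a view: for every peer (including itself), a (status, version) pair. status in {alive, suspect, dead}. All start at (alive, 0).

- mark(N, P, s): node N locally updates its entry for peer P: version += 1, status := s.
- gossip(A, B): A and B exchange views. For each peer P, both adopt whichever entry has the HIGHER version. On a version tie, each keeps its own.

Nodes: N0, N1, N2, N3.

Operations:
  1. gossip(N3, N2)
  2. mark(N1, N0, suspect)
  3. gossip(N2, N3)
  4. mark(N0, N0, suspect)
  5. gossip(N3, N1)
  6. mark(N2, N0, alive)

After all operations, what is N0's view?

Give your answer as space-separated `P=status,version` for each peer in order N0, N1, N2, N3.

Answer: N0=suspect,1 N1=alive,0 N2=alive,0 N3=alive,0

Derivation:
Op 1: gossip N3<->N2 -> N3.N0=(alive,v0) N3.N1=(alive,v0) N3.N2=(alive,v0) N3.N3=(alive,v0) | N2.N0=(alive,v0) N2.N1=(alive,v0) N2.N2=(alive,v0) N2.N3=(alive,v0)
Op 2: N1 marks N0=suspect -> (suspect,v1)
Op 3: gossip N2<->N3 -> N2.N0=(alive,v0) N2.N1=(alive,v0) N2.N2=(alive,v0) N2.N3=(alive,v0) | N3.N0=(alive,v0) N3.N1=(alive,v0) N3.N2=(alive,v0) N3.N3=(alive,v0)
Op 4: N0 marks N0=suspect -> (suspect,v1)
Op 5: gossip N3<->N1 -> N3.N0=(suspect,v1) N3.N1=(alive,v0) N3.N2=(alive,v0) N3.N3=(alive,v0) | N1.N0=(suspect,v1) N1.N1=(alive,v0) N1.N2=(alive,v0) N1.N3=(alive,v0)
Op 6: N2 marks N0=alive -> (alive,v1)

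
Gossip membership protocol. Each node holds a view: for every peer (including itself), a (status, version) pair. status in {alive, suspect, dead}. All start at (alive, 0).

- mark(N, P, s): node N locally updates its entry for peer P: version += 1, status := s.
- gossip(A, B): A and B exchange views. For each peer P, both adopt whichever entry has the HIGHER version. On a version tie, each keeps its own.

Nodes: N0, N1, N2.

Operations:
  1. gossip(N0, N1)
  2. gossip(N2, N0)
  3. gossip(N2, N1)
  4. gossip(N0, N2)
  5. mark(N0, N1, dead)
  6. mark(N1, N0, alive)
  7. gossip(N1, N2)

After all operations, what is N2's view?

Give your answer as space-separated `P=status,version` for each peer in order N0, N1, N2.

Answer: N0=alive,1 N1=alive,0 N2=alive,0

Derivation:
Op 1: gossip N0<->N1 -> N0.N0=(alive,v0) N0.N1=(alive,v0) N0.N2=(alive,v0) | N1.N0=(alive,v0) N1.N1=(alive,v0) N1.N2=(alive,v0)
Op 2: gossip N2<->N0 -> N2.N0=(alive,v0) N2.N1=(alive,v0) N2.N2=(alive,v0) | N0.N0=(alive,v0) N0.N1=(alive,v0) N0.N2=(alive,v0)
Op 3: gossip N2<->N1 -> N2.N0=(alive,v0) N2.N1=(alive,v0) N2.N2=(alive,v0) | N1.N0=(alive,v0) N1.N1=(alive,v0) N1.N2=(alive,v0)
Op 4: gossip N0<->N2 -> N0.N0=(alive,v0) N0.N1=(alive,v0) N0.N2=(alive,v0) | N2.N0=(alive,v0) N2.N1=(alive,v0) N2.N2=(alive,v0)
Op 5: N0 marks N1=dead -> (dead,v1)
Op 6: N1 marks N0=alive -> (alive,v1)
Op 7: gossip N1<->N2 -> N1.N0=(alive,v1) N1.N1=(alive,v0) N1.N2=(alive,v0) | N2.N0=(alive,v1) N2.N1=(alive,v0) N2.N2=(alive,v0)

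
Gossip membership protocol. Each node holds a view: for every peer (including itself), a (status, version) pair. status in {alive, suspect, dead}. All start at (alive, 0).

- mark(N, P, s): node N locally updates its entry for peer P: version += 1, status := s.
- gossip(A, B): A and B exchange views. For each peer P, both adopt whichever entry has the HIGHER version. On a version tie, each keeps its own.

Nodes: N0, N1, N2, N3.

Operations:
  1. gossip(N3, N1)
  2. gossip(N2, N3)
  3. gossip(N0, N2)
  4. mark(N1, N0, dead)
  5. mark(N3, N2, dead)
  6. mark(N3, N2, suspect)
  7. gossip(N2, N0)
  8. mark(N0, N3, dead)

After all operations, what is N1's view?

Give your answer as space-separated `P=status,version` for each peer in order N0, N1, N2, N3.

Answer: N0=dead,1 N1=alive,0 N2=alive,0 N3=alive,0

Derivation:
Op 1: gossip N3<->N1 -> N3.N0=(alive,v0) N3.N1=(alive,v0) N3.N2=(alive,v0) N3.N3=(alive,v0) | N1.N0=(alive,v0) N1.N1=(alive,v0) N1.N2=(alive,v0) N1.N3=(alive,v0)
Op 2: gossip N2<->N3 -> N2.N0=(alive,v0) N2.N1=(alive,v0) N2.N2=(alive,v0) N2.N3=(alive,v0) | N3.N0=(alive,v0) N3.N1=(alive,v0) N3.N2=(alive,v0) N3.N3=(alive,v0)
Op 3: gossip N0<->N2 -> N0.N0=(alive,v0) N0.N1=(alive,v0) N0.N2=(alive,v0) N0.N3=(alive,v0) | N2.N0=(alive,v0) N2.N1=(alive,v0) N2.N2=(alive,v0) N2.N3=(alive,v0)
Op 4: N1 marks N0=dead -> (dead,v1)
Op 5: N3 marks N2=dead -> (dead,v1)
Op 6: N3 marks N2=suspect -> (suspect,v2)
Op 7: gossip N2<->N0 -> N2.N0=(alive,v0) N2.N1=(alive,v0) N2.N2=(alive,v0) N2.N3=(alive,v0) | N0.N0=(alive,v0) N0.N1=(alive,v0) N0.N2=(alive,v0) N0.N3=(alive,v0)
Op 8: N0 marks N3=dead -> (dead,v1)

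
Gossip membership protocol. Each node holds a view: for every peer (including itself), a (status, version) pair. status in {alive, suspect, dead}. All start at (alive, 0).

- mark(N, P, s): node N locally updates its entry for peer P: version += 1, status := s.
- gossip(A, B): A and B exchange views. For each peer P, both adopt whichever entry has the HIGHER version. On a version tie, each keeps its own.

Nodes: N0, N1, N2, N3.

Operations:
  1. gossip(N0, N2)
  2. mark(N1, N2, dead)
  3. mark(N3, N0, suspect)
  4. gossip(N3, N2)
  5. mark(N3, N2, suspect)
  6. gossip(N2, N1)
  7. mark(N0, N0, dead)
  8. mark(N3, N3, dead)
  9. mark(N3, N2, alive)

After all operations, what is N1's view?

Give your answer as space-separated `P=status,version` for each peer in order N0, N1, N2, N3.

Op 1: gossip N0<->N2 -> N0.N0=(alive,v0) N0.N1=(alive,v0) N0.N2=(alive,v0) N0.N3=(alive,v0) | N2.N0=(alive,v0) N2.N1=(alive,v0) N2.N2=(alive,v0) N2.N3=(alive,v0)
Op 2: N1 marks N2=dead -> (dead,v1)
Op 3: N3 marks N0=suspect -> (suspect,v1)
Op 4: gossip N3<->N2 -> N3.N0=(suspect,v1) N3.N1=(alive,v0) N3.N2=(alive,v0) N3.N3=(alive,v0) | N2.N0=(suspect,v1) N2.N1=(alive,v0) N2.N2=(alive,v0) N2.N3=(alive,v0)
Op 5: N3 marks N2=suspect -> (suspect,v1)
Op 6: gossip N2<->N1 -> N2.N0=(suspect,v1) N2.N1=(alive,v0) N2.N2=(dead,v1) N2.N3=(alive,v0) | N1.N0=(suspect,v1) N1.N1=(alive,v0) N1.N2=(dead,v1) N1.N3=(alive,v0)
Op 7: N0 marks N0=dead -> (dead,v1)
Op 8: N3 marks N3=dead -> (dead,v1)
Op 9: N3 marks N2=alive -> (alive,v2)

Answer: N0=suspect,1 N1=alive,0 N2=dead,1 N3=alive,0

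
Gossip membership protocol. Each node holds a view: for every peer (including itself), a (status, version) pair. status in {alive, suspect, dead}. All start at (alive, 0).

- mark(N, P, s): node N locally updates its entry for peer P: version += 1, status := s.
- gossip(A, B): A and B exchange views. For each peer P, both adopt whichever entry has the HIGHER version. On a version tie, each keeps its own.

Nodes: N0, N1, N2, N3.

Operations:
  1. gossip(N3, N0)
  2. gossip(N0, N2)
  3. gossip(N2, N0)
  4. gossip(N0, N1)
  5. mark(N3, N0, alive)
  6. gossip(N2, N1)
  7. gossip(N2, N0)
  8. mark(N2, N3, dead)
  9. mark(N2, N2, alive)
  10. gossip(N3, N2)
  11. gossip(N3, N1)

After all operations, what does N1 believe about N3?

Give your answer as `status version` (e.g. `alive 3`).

Answer: dead 1

Derivation:
Op 1: gossip N3<->N0 -> N3.N0=(alive,v0) N3.N1=(alive,v0) N3.N2=(alive,v0) N3.N3=(alive,v0) | N0.N0=(alive,v0) N0.N1=(alive,v0) N0.N2=(alive,v0) N0.N3=(alive,v0)
Op 2: gossip N0<->N2 -> N0.N0=(alive,v0) N0.N1=(alive,v0) N0.N2=(alive,v0) N0.N3=(alive,v0) | N2.N0=(alive,v0) N2.N1=(alive,v0) N2.N2=(alive,v0) N2.N3=(alive,v0)
Op 3: gossip N2<->N0 -> N2.N0=(alive,v0) N2.N1=(alive,v0) N2.N2=(alive,v0) N2.N3=(alive,v0) | N0.N0=(alive,v0) N0.N1=(alive,v0) N0.N2=(alive,v0) N0.N3=(alive,v0)
Op 4: gossip N0<->N1 -> N0.N0=(alive,v0) N0.N1=(alive,v0) N0.N2=(alive,v0) N0.N3=(alive,v0) | N1.N0=(alive,v0) N1.N1=(alive,v0) N1.N2=(alive,v0) N1.N3=(alive,v0)
Op 5: N3 marks N0=alive -> (alive,v1)
Op 6: gossip N2<->N1 -> N2.N0=(alive,v0) N2.N1=(alive,v0) N2.N2=(alive,v0) N2.N3=(alive,v0) | N1.N0=(alive,v0) N1.N1=(alive,v0) N1.N2=(alive,v0) N1.N3=(alive,v0)
Op 7: gossip N2<->N0 -> N2.N0=(alive,v0) N2.N1=(alive,v0) N2.N2=(alive,v0) N2.N3=(alive,v0) | N0.N0=(alive,v0) N0.N1=(alive,v0) N0.N2=(alive,v0) N0.N3=(alive,v0)
Op 8: N2 marks N3=dead -> (dead,v1)
Op 9: N2 marks N2=alive -> (alive,v1)
Op 10: gossip N3<->N2 -> N3.N0=(alive,v1) N3.N1=(alive,v0) N3.N2=(alive,v1) N3.N3=(dead,v1) | N2.N0=(alive,v1) N2.N1=(alive,v0) N2.N2=(alive,v1) N2.N3=(dead,v1)
Op 11: gossip N3<->N1 -> N3.N0=(alive,v1) N3.N1=(alive,v0) N3.N2=(alive,v1) N3.N3=(dead,v1) | N1.N0=(alive,v1) N1.N1=(alive,v0) N1.N2=(alive,v1) N1.N3=(dead,v1)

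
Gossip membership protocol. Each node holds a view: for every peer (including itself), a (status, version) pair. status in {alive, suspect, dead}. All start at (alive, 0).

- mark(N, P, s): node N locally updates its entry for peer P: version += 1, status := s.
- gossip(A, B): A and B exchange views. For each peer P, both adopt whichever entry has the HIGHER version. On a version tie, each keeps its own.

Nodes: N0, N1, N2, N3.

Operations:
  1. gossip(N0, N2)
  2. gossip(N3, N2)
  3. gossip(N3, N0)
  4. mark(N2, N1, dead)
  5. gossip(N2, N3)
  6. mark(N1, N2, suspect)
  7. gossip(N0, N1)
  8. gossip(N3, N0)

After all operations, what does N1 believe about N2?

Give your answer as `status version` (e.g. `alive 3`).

Answer: suspect 1

Derivation:
Op 1: gossip N0<->N2 -> N0.N0=(alive,v0) N0.N1=(alive,v0) N0.N2=(alive,v0) N0.N3=(alive,v0) | N2.N0=(alive,v0) N2.N1=(alive,v0) N2.N2=(alive,v0) N2.N3=(alive,v0)
Op 2: gossip N3<->N2 -> N3.N0=(alive,v0) N3.N1=(alive,v0) N3.N2=(alive,v0) N3.N3=(alive,v0) | N2.N0=(alive,v0) N2.N1=(alive,v0) N2.N2=(alive,v0) N2.N3=(alive,v0)
Op 3: gossip N3<->N0 -> N3.N0=(alive,v0) N3.N1=(alive,v0) N3.N2=(alive,v0) N3.N3=(alive,v0) | N0.N0=(alive,v0) N0.N1=(alive,v0) N0.N2=(alive,v0) N0.N3=(alive,v0)
Op 4: N2 marks N1=dead -> (dead,v1)
Op 5: gossip N2<->N3 -> N2.N0=(alive,v0) N2.N1=(dead,v1) N2.N2=(alive,v0) N2.N3=(alive,v0) | N3.N0=(alive,v0) N3.N1=(dead,v1) N3.N2=(alive,v0) N3.N3=(alive,v0)
Op 6: N1 marks N2=suspect -> (suspect,v1)
Op 7: gossip N0<->N1 -> N0.N0=(alive,v0) N0.N1=(alive,v0) N0.N2=(suspect,v1) N0.N3=(alive,v0) | N1.N0=(alive,v0) N1.N1=(alive,v0) N1.N2=(suspect,v1) N1.N3=(alive,v0)
Op 8: gossip N3<->N0 -> N3.N0=(alive,v0) N3.N1=(dead,v1) N3.N2=(suspect,v1) N3.N3=(alive,v0) | N0.N0=(alive,v0) N0.N1=(dead,v1) N0.N2=(suspect,v1) N0.N3=(alive,v0)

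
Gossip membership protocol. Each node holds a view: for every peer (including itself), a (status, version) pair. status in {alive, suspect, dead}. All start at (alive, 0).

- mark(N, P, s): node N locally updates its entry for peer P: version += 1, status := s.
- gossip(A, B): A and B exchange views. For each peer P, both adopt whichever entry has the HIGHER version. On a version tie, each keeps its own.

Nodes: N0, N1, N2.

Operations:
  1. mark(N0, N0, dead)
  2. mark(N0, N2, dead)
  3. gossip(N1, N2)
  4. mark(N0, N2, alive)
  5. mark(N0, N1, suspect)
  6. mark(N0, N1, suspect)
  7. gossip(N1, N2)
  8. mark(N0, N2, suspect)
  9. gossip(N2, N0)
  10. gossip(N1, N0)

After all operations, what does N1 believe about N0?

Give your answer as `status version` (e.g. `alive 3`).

Answer: dead 1

Derivation:
Op 1: N0 marks N0=dead -> (dead,v1)
Op 2: N0 marks N2=dead -> (dead,v1)
Op 3: gossip N1<->N2 -> N1.N0=(alive,v0) N1.N1=(alive,v0) N1.N2=(alive,v0) | N2.N0=(alive,v0) N2.N1=(alive,v0) N2.N2=(alive,v0)
Op 4: N0 marks N2=alive -> (alive,v2)
Op 5: N0 marks N1=suspect -> (suspect,v1)
Op 6: N0 marks N1=suspect -> (suspect,v2)
Op 7: gossip N1<->N2 -> N1.N0=(alive,v0) N1.N1=(alive,v0) N1.N2=(alive,v0) | N2.N0=(alive,v0) N2.N1=(alive,v0) N2.N2=(alive,v0)
Op 8: N0 marks N2=suspect -> (suspect,v3)
Op 9: gossip N2<->N0 -> N2.N0=(dead,v1) N2.N1=(suspect,v2) N2.N2=(suspect,v3) | N0.N0=(dead,v1) N0.N1=(suspect,v2) N0.N2=(suspect,v3)
Op 10: gossip N1<->N0 -> N1.N0=(dead,v1) N1.N1=(suspect,v2) N1.N2=(suspect,v3) | N0.N0=(dead,v1) N0.N1=(suspect,v2) N0.N2=(suspect,v3)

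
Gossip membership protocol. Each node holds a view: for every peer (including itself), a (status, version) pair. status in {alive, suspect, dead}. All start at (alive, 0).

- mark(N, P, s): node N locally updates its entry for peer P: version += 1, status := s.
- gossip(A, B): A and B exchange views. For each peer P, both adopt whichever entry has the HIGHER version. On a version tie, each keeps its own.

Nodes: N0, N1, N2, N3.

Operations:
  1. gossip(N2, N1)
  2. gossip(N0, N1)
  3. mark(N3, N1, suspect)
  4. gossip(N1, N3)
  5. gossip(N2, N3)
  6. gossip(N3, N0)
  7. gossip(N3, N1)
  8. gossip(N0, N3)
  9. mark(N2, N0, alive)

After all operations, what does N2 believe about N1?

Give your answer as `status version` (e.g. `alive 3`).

Op 1: gossip N2<->N1 -> N2.N0=(alive,v0) N2.N1=(alive,v0) N2.N2=(alive,v0) N2.N3=(alive,v0) | N1.N0=(alive,v0) N1.N1=(alive,v0) N1.N2=(alive,v0) N1.N3=(alive,v0)
Op 2: gossip N0<->N1 -> N0.N0=(alive,v0) N0.N1=(alive,v0) N0.N2=(alive,v0) N0.N3=(alive,v0) | N1.N0=(alive,v0) N1.N1=(alive,v0) N1.N2=(alive,v0) N1.N3=(alive,v0)
Op 3: N3 marks N1=suspect -> (suspect,v1)
Op 4: gossip N1<->N3 -> N1.N0=(alive,v0) N1.N1=(suspect,v1) N1.N2=(alive,v0) N1.N3=(alive,v0) | N3.N0=(alive,v0) N3.N1=(suspect,v1) N3.N2=(alive,v0) N3.N3=(alive,v0)
Op 5: gossip N2<->N3 -> N2.N0=(alive,v0) N2.N1=(suspect,v1) N2.N2=(alive,v0) N2.N3=(alive,v0) | N3.N0=(alive,v0) N3.N1=(suspect,v1) N3.N2=(alive,v0) N3.N3=(alive,v0)
Op 6: gossip N3<->N0 -> N3.N0=(alive,v0) N3.N1=(suspect,v1) N3.N2=(alive,v0) N3.N3=(alive,v0) | N0.N0=(alive,v0) N0.N1=(suspect,v1) N0.N2=(alive,v0) N0.N3=(alive,v0)
Op 7: gossip N3<->N1 -> N3.N0=(alive,v0) N3.N1=(suspect,v1) N3.N2=(alive,v0) N3.N3=(alive,v0) | N1.N0=(alive,v0) N1.N1=(suspect,v1) N1.N2=(alive,v0) N1.N3=(alive,v0)
Op 8: gossip N0<->N3 -> N0.N0=(alive,v0) N0.N1=(suspect,v1) N0.N2=(alive,v0) N0.N3=(alive,v0) | N3.N0=(alive,v0) N3.N1=(suspect,v1) N3.N2=(alive,v0) N3.N3=(alive,v0)
Op 9: N2 marks N0=alive -> (alive,v1)

Answer: suspect 1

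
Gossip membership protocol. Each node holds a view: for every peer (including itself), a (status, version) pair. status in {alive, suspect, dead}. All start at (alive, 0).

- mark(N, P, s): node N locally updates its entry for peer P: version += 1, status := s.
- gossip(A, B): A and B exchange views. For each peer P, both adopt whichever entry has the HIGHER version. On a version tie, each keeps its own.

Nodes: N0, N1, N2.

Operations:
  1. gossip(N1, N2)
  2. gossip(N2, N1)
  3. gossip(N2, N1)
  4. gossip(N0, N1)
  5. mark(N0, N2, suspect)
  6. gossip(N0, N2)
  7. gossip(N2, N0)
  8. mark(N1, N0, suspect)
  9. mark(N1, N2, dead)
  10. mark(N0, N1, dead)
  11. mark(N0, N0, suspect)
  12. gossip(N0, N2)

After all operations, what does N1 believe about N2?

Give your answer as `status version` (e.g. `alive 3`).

Answer: dead 1

Derivation:
Op 1: gossip N1<->N2 -> N1.N0=(alive,v0) N1.N1=(alive,v0) N1.N2=(alive,v0) | N2.N0=(alive,v0) N2.N1=(alive,v0) N2.N2=(alive,v0)
Op 2: gossip N2<->N1 -> N2.N0=(alive,v0) N2.N1=(alive,v0) N2.N2=(alive,v0) | N1.N0=(alive,v0) N1.N1=(alive,v0) N1.N2=(alive,v0)
Op 3: gossip N2<->N1 -> N2.N0=(alive,v0) N2.N1=(alive,v0) N2.N2=(alive,v0) | N1.N0=(alive,v0) N1.N1=(alive,v0) N1.N2=(alive,v0)
Op 4: gossip N0<->N1 -> N0.N0=(alive,v0) N0.N1=(alive,v0) N0.N2=(alive,v0) | N1.N0=(alive,v0) N1.N1=(alive,v0) N1.N2=(alive,v0)
Op 5: N0 marks N2=suspect -> (suspect,v1)
Op 6: gossip N0<->N2 -> N0.N0=(alive,v0) N0.N1=(alive,v0) N0.N2=(suspect,v1) | N2.N0=(alive,v0) N2.N1=(alive,v0) N2.N2=(suspect,v1)
Op 7: gossip N2<->N0 -> N2.N0=(alive,v0) N2.N1=(alive,v0) N2.N2=(suspect,v1) | N0.N0=(alive,v0) N0.N1=(alive,v0) N0.N2=(suspect,v1)
Op 8: N1 marks N0=suspect -> (suspect,v1)
Op 9: N1 marks N2=dead -> (dead,v1)
Op 10: N0 marks N1=dead -> (dead,v1)
Op 11: N0 marks N0=suspect -> (suspect,v1)
Op 12: gossip N0<->N2 -> N0.N0=(suspect,v1) N0.N1=(dead,v1) N0.N2=(suspect,v1) | N2.N0=(suspect,v1) N2.N1=(dead,v1) N2.N2=(suspect,v1)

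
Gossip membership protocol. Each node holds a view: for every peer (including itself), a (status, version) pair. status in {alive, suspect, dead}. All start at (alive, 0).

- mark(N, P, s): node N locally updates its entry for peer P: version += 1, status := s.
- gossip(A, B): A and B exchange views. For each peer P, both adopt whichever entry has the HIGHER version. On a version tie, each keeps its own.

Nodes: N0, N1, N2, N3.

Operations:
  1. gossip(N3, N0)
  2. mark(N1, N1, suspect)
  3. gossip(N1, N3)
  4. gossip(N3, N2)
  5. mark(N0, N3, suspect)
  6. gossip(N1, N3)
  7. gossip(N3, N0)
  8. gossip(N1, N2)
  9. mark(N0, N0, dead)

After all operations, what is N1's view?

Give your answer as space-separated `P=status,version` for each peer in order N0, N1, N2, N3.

Op 1: gossip N3<->N0 -> N3.N0=(alive,v0) N3.N1=(alive,v0) N3.N2=(alive,v0) N3.N3=(alive,v0) | N0.N0=(alive,v0) N0.N1=(alive,v0) N0.N2=(alive,v0) N0.N3=(alive,v0)
Op 2: N1 marks N1=suspect -> (suspect,v1)
Op 3: gossip N1<->N3 -> N1.N0=(alive,v0) N1.N1=(suspect,v1) N1.N2=(alive,v0) N1.N3=(alive,v0) | N3.N0=(alive,v0) N3.N1=(suspect,v1) N3.N2=(alive,v0) N3.N3=(alive,v0)
Op 4: gossip N3<->N2 -> N3.N0=(alive,v0) N3.N1=(suspect,v1) N3.N2=(alive,v0) N3.N3=(alive,v0) | N2.N0=(alive,v0) N2.N1=(suspect,v1) N2.N2=(alive,v0) N2.N3=(alive,v0)
Op 5: N0 marks N3=suspect -> (suspect,v1)
Op 6: gossip N1<->N3 -> N1.N0=(alive,v0) N1.N1=(suspect,v1) N1.N2=(alive,v0) N1.N3=(alive,v0) | N3.N0=(alive,v0) N3.N1=(suspect,v1) N3.N2=(alive,v0) N3.N3=(alive,v0)
Op 7: gossip N3<->N0 -> N3.N0=(alive,v0) N3.N1=(suspect,v1) N3.N2=(alive,v0) N3.N3=(suspect,v1) | N0.N0=(alive,v0) N0.N1=(suspect,v1) N0.N2=(alive,v0) N0.N3=(suspect,v1)
Op 8: gossip N1<->N2 -> N1.N0=(alive,v0) N1.N1=(suspect,v1) N1.N2=(alive,v0) N1.N3=(alive,v0) | N2.N0=(alive,v0) N2.N1=(suspect,v1) N2.N2=(alive,v0) N2.N3=(alive,v0)
Op 9: N0 marks N0=dead -> (dead,v1)

Answer: N0=alive,0 N1=suspect,1 N2=alive,0 N3=alive,0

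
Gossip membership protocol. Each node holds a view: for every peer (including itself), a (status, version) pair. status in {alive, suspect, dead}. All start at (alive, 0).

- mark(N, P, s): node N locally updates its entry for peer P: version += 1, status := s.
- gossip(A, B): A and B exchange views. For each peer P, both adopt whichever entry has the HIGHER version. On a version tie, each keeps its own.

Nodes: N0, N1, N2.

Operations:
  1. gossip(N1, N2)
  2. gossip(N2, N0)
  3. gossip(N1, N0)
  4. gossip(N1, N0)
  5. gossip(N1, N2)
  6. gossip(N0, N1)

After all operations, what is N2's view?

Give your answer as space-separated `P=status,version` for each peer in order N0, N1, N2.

Op 1: gossip N1<->N2 -> N1.N0=(alive,v0) N1.N1=(alive,v0) N1.N2=(alive,v0) | N2.N0=(alive,v0) N2.N1=(alive,v0) N2.N2=(alive,v0)
Op 2: gossip N2<->N0 -> N2.N0=(alive,v0) N2.N1=(alive,v0) N2.N2=(alive,v0) | N0.N0=(alive,v0) N0.N1=(alive,v0) N0.N2=(alive,v0)
Op 3: gossip N1<->N0 -> N1.N0=(alive,v0) N1.N1=(alive,v0) N1.N2=(alive,v0) | N0.N0=(alive,v0) N0.N1=(alive,v0) N0.N2=(alive,v0)
Op 4: gossip N1<->N0 -> N1.N0=(alive,v0) N1.N1=(alive,v0) N1.N2=(alive,v0) | N0.N0=(alive,v0) N0.N1=(alive,v0) N0.N2=(alive,v0)
Op 5: gossip N1<->N2 -> N1.N0=(alive,v0) N1.N1=(alive,v0) N1.N2=(alive,v0) | N2.N0=(alive,v0) N2.N1=(alive,v0) N2.N2=(alive,v0)
Op 6: gossip N0<->N1 -> N0.N0=(alive,v0) N0.N1=(alive,v0) N0.N2=(alive,v0) | N1.N0=(alive,v0) N1.N1=(alive,v0) N1.N2=(alive,v0)

Answer: N0=alive,0 N1=alive,0 N2=alive,0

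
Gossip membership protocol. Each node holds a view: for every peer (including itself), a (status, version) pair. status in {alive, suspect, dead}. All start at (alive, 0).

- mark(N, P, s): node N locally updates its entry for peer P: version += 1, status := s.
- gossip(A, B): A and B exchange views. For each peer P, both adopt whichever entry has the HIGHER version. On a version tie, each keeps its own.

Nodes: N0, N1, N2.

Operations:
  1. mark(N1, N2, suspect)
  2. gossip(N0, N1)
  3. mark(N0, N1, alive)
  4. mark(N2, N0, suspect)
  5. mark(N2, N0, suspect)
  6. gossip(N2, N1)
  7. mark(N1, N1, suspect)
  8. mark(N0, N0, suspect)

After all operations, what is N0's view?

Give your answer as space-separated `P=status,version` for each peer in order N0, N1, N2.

Answer: N0=suspect,1 N1=alive,1 N2=suspect,1

Derivation:
Op 1: N1 marks N2=suspect -> (suspect,v1)
Op 2: gossip N0<->N1 -> N0.N0=(alive,v0) N0.N1=(alive,v0) N0.N2=(suspect,v1) | N1.N0=(alive,v0) N1.N1=(alive,v0) N1.N2=(suspect,v1)
Op 3: N0 marks N1=alive -> (alive,v1)
Op 4: N2 marks N0=suspect -> (suspect,v1)
Op 5: N2 marks N0=suspect -> (suspect,v2)
Op 6: gossip N2<->N1 -> N2.N0=(suspect,v2) N2.N1=(alive,v0) N2.N2=(suspect,v1) | N1.N0=(suspect,v2) N1.N1=(alive,v0) N1.N2=(suspect,v1)
Op 7: N1 marks N1=suspect -> (suspect,v1)
Op 8: N0 marks N0=suspect -> (suspect,v1)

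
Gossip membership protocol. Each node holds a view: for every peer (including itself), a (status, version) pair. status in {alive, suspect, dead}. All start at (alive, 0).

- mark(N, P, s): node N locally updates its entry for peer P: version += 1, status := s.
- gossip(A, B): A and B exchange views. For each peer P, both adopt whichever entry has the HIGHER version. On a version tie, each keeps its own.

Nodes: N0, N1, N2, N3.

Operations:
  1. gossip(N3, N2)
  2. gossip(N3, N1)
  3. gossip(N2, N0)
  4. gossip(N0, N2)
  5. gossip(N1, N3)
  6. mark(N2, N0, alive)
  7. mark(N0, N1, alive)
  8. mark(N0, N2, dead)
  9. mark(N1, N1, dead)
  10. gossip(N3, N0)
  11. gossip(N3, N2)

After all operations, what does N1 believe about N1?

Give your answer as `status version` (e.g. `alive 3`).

Answer: dead 1

Derivation:
Op 1: gossip N3<->N2 -> N3.N0=(alive,v0) N3.N1=(alive,v0) N3.N2=(alive,v0) N3.N3=(alive,v0) | N2.N0=(alive,v0) N2.N1=(alive,v0) N2.N2=(alive,v0) N2.N3=(alive,v0)
Op 2: gossip N3<->N1 -> N3.N0=(alive,v0) N3.N1=(alive,v0) N3.N2=(alive,v0) N3.N3=(alive,v0) | N1.N0=(alive,v0) N1.N1=(alive,v0) N1.N2=(alive,v0) N1.N3=(alive,v0)
Op 3: gossip N2<->N0 -> N2.N0=(alive,v0) N2.N1=(alive,v0) N2.N2=(alive,v0) N2.N3=(alive,v0) | N0.N0=(alive,v0) N0.N1=(alive,v0) N0.N2=(alive,v0) N0.N3=(alive,v0)
Op 4: gossip N0<->N2 -> N0.N0=(alive,v0) N0.N1=(alive,v0) N0.N2=(alive,v0) N0.N3=(alive,v0) | N2.N0=(alive,v0) N2.N1=(alive,v0) N2.N2=(alive,v0) N2.N3=(alive,v0)
Op 5: gossip N1<->N3 -> N1.N0=(alive,v0) N1.N1=(alive,v0) N1.N2=(alive,v0) N1.N3=(alive,v0) | N3.N0=(alive,v0) N3.N1=(alive,v0) N3.N2=(alive,v0) N3.N3=(alive,v0)
Op 6: N2 marks N0=alive -> (alive,v1)
Op 7: N0 marks N1=alive -> (alive,v1)
Op 8: N0 marks N2=dead -> (dead,v1)
Op 9: N1 marks N1=dead -> (dead,v1)
Op 10: gossip N3<->N0 -> N3.N0=(alive,v0) N3.N1=(alive,v1) N3.N2=(dead,v1) N3.N3=(alive,v0) | N0.N0=(alive,v0) N0.N1=(alive,v1) N0.N2=(dead,v1) N0.N3=(alive,v0)
Op 11: gossip N3<->N2 -> N3.N0=(alive,v1) N3.N1=(alive,v1) N3.N2=(dead,v1) N3.N3=(alive,v0) | N2.N0=(alive,v1) N2.N1=(alive,v1) N2.N2=(dead,v1) N2.N3=(alive,v0)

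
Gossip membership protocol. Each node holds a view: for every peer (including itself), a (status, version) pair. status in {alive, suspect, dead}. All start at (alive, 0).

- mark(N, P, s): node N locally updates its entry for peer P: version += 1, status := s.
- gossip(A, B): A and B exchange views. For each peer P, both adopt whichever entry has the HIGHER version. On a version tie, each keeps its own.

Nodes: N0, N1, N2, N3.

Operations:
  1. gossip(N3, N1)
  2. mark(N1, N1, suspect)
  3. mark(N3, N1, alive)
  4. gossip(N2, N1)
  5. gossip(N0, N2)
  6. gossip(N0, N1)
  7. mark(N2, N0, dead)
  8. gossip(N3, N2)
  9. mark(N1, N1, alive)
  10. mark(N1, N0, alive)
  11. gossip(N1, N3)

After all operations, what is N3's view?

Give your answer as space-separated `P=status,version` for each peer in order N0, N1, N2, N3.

Answer: N0=dead,1 N1=alive,2 N2=alive,0 N3=alive,0

Derivation:
Op 1: gossip N3<->N1 -> N3.N0=(alive,v0) N3.N1=(alive,v0) N3.N2=(alive,v0) N3.N3=(alive,v0) | N1.N0=(alive,v0) N1.N1=(alive,v0) N1.N2=(alive,v0) N1.N3=(alive,v0)
Op 2: N1 marks N1=suspect -> (suspect,v1)
Op 3: N3 marks N1=alive -> (alive,v1)
Op 4: gossip N2<->N1 -> N2.N0=(alive,v0) N2.N1=(suspect,v1) N2.N2=(alive,v0) N2.N3=(alive,v0) | N1.N0=(alive,v0) N1.N1=(suspect,v1) N1.N2=(alive,v0) N1.N3=(alive,v0)
Op 5: gossip N0<->N2 -> N0.N0=(alive,v0) N0.N1=(suspect,v1) N0.N2=(alive,v0) N0.N3=(alive,v0) | N2.N0=(alive,v0) N2.N1=(suspect,v1) N2.N2=(alive,v0) N2.N3=(alive,v0)
Op 6: gossip N0<->N1 -> N0.N0=(alive,v0) N0.N1=(suspect,v1) N0.N2=(alive,v0) N0.N3=(alive,v0) | N1.N0=(alive,v0) N1.N1=(suspect,v1) N1.N2=(alive,v0) N1.N3=(alive,v0)
Op 7: N2 marks N0=dead -> (dead,v1)
Op 8: gossip N3<->N2 -> N3.N0=(dead,v1) N3.N1=(alive,v1) N3.N2=(alive,v0) N3.N3=(alive,v0) | N2.N0=(dead,v1) N2.N1=(suspect,v1) N2.N2=(alive,v0) N2.N3=(alive,v0)
Op 9: N1 marks N1=alive -> (alive,v2)
Op 10: N1 marks N0=alive -> (alive,v1)
Op 11: gossip N1<->N3 -> N1.N0=(alive,v1) N1.N1=(alive,v2) N1.N2=(alive,v0) N1.N3=(alive,v0) | N3.N0=(dead,v1) N3.N1=(alive,v2) N3.N2=(alive,v0) N3.N3=(alive,v0)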